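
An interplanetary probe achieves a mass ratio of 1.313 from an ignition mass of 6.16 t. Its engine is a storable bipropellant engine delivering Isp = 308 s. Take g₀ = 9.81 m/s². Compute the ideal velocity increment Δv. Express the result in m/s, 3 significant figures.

v_e = Isp · g₀ = 308 × 9.81 = 3021.5 m/s.
Δv = v_e · ln(1.313) = 3021.5 × 0.2723 ≈ 822.8 m/s.

Δv ≈ 823 m/s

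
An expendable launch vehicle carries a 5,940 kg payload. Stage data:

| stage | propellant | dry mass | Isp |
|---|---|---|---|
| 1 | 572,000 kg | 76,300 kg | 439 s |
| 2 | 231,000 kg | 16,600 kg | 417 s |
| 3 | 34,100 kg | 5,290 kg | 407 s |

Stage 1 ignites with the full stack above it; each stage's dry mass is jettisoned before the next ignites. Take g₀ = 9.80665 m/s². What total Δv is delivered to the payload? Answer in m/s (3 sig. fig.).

Δv ≈ 16000 m/s

Ignition mass of stage 1 = 572,000+76,300 + 231,000+16,600 + 34,100+5,290 + 5,940 = 941,230 kg.
Stage 1: m₀ = 941,230 kg, m_f = 941,230 − 572,000 = 369,230 kg; Δv = 439×9.80665×ln(2.549) = 4305.1×0.9358 ≈ 4029 m/s.
Stage 2: m₀ = 292,930 kg, m_f = 292,930 − 231,000 = 61,930 kg; Δv = 417×9.80665×ln(4.73) = 4089.4×1.5539 ≈ 6355 m/s.
Stage 3: m₀ = 45,330 kg, m_f = 45,330 − 34,100 = 11,230 kg; Δv = 407×9.80665×ln(4.037) = 3991.3×1.3954 ≈ 5569 m/s.
Total Δv = 4029 + 6355 + 5569 = 15953 m/s.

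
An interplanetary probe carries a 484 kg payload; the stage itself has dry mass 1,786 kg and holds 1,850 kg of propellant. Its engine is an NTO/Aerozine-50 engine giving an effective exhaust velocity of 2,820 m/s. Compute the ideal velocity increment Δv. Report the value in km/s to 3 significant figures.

m₀ = payload + dry + propellant = 484 + 1,786 + 1,850 = 4,120 kg.
m_f = payload + dry = 484 + 1,786 = 2,270 kg.
Δv = v_e · ln(m₀/m_f) = 2820.0 × ln(1.815) = 2820.0 × 0.5961 ≈ 1680.9 m/s.

Δv ≈ 1.68 km/s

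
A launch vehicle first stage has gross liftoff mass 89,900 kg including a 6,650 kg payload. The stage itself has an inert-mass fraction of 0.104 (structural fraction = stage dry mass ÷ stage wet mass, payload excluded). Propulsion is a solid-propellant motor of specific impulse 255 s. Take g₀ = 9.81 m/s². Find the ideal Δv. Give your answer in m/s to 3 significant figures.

Stage wet mass = m₀ − payload = 89,900 − 6,650 = 83,250 kg.
Stage dry mass = ε × stage wet mass = 0.104 × 83,250 = 8,658 kg.
Burnout mass m_f = stage dry + payload = 8,658 + 6,650 = 15,308 kg.
v_e = Isp · g₀ = 255 × 9.81 = 2501.6 m/s.
Δv = v_e · ln(89,900/15,308) = 2501.6 × ln(5.873) = 2501.6 × 1.7703 ≈ 4429 m/s.

Δv ≈ 4430 m/s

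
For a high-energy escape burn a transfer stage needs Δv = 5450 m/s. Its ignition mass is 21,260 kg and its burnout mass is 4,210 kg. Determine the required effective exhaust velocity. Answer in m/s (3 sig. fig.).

ln(m₀/m_f) = ln(21260/4210) = ln(5.05) = 1.6194.
v_e = Δv / ln(m₀/m_f) = 5450 / 1.6194 = 3365.5 m/s.

v_e ≈ 3370 m/s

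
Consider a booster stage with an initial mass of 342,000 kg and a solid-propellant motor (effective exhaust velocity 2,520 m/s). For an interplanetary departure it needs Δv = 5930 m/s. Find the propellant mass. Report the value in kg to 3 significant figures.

propellant mass ≈ 309000 kg

m₀/m_f = exp(Δv / v_e) = exp(5930 / 2520.0) = exp(2.3532) = 10.5189.
m_f = 342,000 / 10.5189 = 32,512.9 kg, so propellant = m₀ − m_f = 342,000 − 32,512.9 = 309,487.1 kg.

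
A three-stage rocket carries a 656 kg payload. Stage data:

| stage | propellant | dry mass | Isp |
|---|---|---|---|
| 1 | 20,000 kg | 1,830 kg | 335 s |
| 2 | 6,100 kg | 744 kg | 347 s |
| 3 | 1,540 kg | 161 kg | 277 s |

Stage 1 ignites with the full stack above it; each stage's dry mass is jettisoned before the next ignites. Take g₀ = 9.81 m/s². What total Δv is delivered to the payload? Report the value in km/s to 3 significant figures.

Δv ≈ 9.98 km/s

Ignition mass of stage 1 = 20,000+1,830 + 6,100+744 + 1,540+161 + 656 = 31,031 kg.
Stage 1: m₀ = 31,031 kg, m_f = 31,031 − 20,000 = 11,031 kg; Δv = 335×9.81×ln(2.813) = 3286.4×1.0343 ≈ 3399 m/s.
Stage 2: m₀ = 9,201 kg, m_f = 9,201 − 6,100 = 3,101 kg; Δv = 347×9.81×ln(2.967) = 3404.1×1.0876 ≈ 3702 m/s.
Stage 3: m₀ = 2,357 kg, m_f = 2,357 − 1,540 = 817 kg; Δv = 277×9.81×ln(2.885) = 2717.4×1.0595 ≈ 2879 m/s.
Total Δv = 3399 + 3702 + 2879 = 9980 m/s.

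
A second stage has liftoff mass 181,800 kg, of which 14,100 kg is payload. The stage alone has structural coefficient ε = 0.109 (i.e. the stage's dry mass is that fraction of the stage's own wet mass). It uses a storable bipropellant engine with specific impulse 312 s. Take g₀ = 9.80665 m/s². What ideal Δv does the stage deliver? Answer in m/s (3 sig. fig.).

Stage wet mass = m₀ − payload = 181,800 − 14,100 = 167,700 kg.
Stage dry mass = ε × stage wet mass = 0.109 × 167,700 = 18,279.3 kg.
Burnout mass m_f = stage dry + payload = 18,279.3 + 14,100 = 32,379.3 kg.
v_e = Isp · g₀ = 312 × 9.80665 = 3059.7 m/s.
Rocket equation: Δv = v_e · ln(181,800/32,379.3) = 3059.7 × ln(5.615) = 3059.7 × 1.7254 ≈ 5279 m/s.

Δv ≈ 5280 m/s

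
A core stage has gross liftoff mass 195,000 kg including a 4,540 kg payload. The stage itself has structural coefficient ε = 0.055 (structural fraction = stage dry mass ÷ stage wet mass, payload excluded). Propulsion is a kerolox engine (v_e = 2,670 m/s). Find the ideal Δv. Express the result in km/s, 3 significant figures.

Stage wet mass = m₀ − payload = 195,000 − 4,540 = 190,460 kg.
Stage dry mass = ε × stage wet mass = 0.055 × 190,460 = 10,475.3 kg.
Burnout mass m_f = stage dry + payload = 10,475.3 + 4,540 = 15,015.3 kg.
Δv = v_e · ln(195,000/15,015.3) = 2670.0 × ln(12.99) = 2670.0 × 2.5639 ≈ 6846 m/s.

Δv ≈ 6.85 km/s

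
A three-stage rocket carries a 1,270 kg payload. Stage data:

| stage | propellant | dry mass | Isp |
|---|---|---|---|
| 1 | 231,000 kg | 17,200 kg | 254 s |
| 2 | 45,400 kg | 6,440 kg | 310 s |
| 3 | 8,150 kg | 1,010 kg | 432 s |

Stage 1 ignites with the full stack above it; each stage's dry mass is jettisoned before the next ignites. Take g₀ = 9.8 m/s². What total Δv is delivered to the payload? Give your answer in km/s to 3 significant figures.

Δv ≈ 13.8 km/s

Ignition mass of stage 1 = 231,000+17,200 + 45,400+6,440 + 8,150+1,010 + 1,270 = 310,470 kg.
Stage 1: m₀ = 310,470 kg, m_f = 310,470 − 231,000 = 79,470 kg; Δv = 254×9.8×ln(3.907) = 2489.2×1.3627 ≈ 3392 m/s.
Stage 2: m₀ = 62,270 kg, m_f = 62,270 − 45,400 = 16,870 kg; Δv = 310×9.8×ln(3.691) = 3038.0×1.3059 ≈ 3967 m/s.
Stage 3: m₀ = 10,430 kg, m_f = 10,430 − 8,150 = 2,280 kg; Δv = 432×9.8×ln(4.575) = 4233.6×1.5205 ≈ 6437 m/s.
Total Δv = 3392 + 3967 + 6437 = 13796 m/s.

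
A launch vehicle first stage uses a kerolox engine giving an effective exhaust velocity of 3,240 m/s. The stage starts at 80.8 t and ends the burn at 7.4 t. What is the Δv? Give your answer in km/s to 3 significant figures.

Δv = v_e · ln(m₀/m_f) = 3240.0 × ln(10.92) = 3240.0 × 2.3905 ≈ 7745.2 m/s.

Δv ≈ 7.75 km/s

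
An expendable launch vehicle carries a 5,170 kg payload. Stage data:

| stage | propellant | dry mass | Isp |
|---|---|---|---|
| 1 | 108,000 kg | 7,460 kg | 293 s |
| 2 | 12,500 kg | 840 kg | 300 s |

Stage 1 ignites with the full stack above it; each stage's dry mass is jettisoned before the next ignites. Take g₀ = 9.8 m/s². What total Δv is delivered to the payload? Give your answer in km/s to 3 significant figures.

Δv ≈ 8.02 km/s

Ignition mass of stage 1 = 108,000+7,460 + 12,500+840 + 5,170 = 133,970 kg.
Stage 1: m₀ = 133,970 kg, m_f = 133,970 − 108,000 = 25,970 kg; Δv = 293×9.8×ln(5.159) = 2871.4×1.6407 ≈ 4711 m/s.
Stage 2: m₀ = 18,510 kg, m_f = 18,510 − 12,500 = 6,010 kg; Δv = 300×9.8×ln(3.08) = 2940.0×1.1249 ≈ 3307 m/s.
Total Δv = 4711 + 3307 = 8018 m/s.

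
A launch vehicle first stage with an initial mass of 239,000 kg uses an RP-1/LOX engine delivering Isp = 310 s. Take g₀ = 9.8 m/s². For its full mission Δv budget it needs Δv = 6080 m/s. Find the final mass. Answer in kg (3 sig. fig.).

v_e = Isp · g₀ = 310 × 9.8 = 3038.0 m/s.
By the Tsiolkovsky rocket equation, m₀/m_f = exp(Δv / v_e) = exp(6080 / 3038.0) = exp(2.0013) = 7.3988.
m_f = m₀ / 7.3988 = 239,000 / 7.3988 = 32,302.5 kg.

final mass ≈ 32300 kg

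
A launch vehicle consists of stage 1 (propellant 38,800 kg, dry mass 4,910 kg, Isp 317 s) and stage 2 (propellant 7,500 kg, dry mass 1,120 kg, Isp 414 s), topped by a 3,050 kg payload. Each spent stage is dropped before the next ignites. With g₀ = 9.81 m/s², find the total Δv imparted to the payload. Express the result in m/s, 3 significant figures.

Δv ≈ 7930 m/s

Ignition mass of stage 1 = 38,800+4,910 + 7,500+1,120 + 3,050 = 55,380 kg.
Stage 1: m₀ = 55,380 kg, m_f = 55,380 − 38,800 = 16,580 kg; Δv = 317×9.81×ln(3.34) = 3109.8×1.2060 ≈ 3750 m/s.
Stage 2: m₀ = 11,670 kg, m_f = 11,670 − 7,500 = 4,170 kg; Δv = 414×9.81×ln(2.799) = 4061.3×1.0291 ≈ 4180 m/s.
Total Δv = 3750 + 4180 = 7930 m/s.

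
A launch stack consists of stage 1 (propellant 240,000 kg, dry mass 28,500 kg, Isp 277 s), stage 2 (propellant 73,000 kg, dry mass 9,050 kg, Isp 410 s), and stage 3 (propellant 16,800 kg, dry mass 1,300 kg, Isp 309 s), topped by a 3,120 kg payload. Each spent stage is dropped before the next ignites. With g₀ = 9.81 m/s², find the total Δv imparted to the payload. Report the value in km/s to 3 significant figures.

Ignition mass of stage 1 = 240,000+28,500 + 73,000+9,050 + 16,800+1,300 + 3,120 = 371,770 kg.
Stage 1: m₀ = 371,770 kg, m_f = 371,770 − 240,000 = 131,770 kg; Δv = 277×9.81×ln(2.821) = 2717.4×1.0372 ≈ 2819 m/s.
Stage 2: m₀ = 103,270 kg, m_f = 103,270 − 73,000 = 30,270 kg; Δv = 410×9.81×ln(3.412) = 4022.1×1.2272 ≈ 4936 m/s.
Stage 3: m₀ = 21,220 kg, m_f = 21,220 − 16,800 = 4,420 kg; Δv = 309×9.81×ln(4.801) = 3031.3×1.5688 ≈ 4756 m/s.
Total Δv = 2819 + 4936 + 4756 = 12511 m/s.

Δv ≈ 12.5 km/s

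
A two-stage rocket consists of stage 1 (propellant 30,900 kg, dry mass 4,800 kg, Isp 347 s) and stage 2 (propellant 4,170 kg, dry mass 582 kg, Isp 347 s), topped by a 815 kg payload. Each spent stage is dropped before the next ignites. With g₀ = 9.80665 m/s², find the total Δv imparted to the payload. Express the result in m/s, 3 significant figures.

Δv ≈ 9410 m/s

Ignition mass of stage 1 = 30,900+4,800 + 4,170+582 + 815 = 41,267 kg.
Stage 1: m₀ = 41,267 kg, m_f = 41,267 − 30,900 = 10,367 kg; Δv = 347×9.80665×ln(3.981) = 3402.9×1.3814 ≈ 4701 m/s.
Stage 2: m₀ = 5,567 kg, m_f = 5,567 − 4,170 = 1,397 kg; Δv = 347×9.80665×ln(3.985) = 3402.9×1.3825 ≈ 4705 m/s.
Total Δv = 4701 + 4705 = 9406 m/s.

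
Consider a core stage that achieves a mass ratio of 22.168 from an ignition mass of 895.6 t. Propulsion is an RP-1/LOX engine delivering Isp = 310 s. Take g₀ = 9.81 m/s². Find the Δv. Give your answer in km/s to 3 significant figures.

v_e = Isp · g₀ = 310 × 9.81 = 3041.1 m/s.
Δv = v_e · ln(22.168) = 3041.1 × 3.0986 ≈ 9423.3 m/s.

Δv ≈ 9.42 km/s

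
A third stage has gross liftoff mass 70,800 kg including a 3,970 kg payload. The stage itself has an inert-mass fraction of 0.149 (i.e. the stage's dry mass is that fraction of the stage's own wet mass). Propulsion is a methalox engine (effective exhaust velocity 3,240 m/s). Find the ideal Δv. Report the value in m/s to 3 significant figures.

Δv ≈ 5270 m/s

Stage wet mass = m₀ − payload = 70,800 − 3,970 = 66,830 kg.
Stage dry mass = ε × stage wet mass = 0.149 × 66,830 = 9,957.67 kg.
Burnout mass m_f = stage dry + payload = 9,957.67 + 3,970 = 13,927.67 kg.
By the Tsiolkovsky rocket equation, Δv = v_e · ln(70,800/13,927.67) = 3240.0 × ln(5.083) = 3240.0 × 1.6260 ≈ 5268 m/s.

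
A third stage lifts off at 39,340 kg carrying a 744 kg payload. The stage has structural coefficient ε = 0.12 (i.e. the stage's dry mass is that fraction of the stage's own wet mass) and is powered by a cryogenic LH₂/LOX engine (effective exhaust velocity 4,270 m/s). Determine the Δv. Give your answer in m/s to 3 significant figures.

Stage wet mass = m₀ − payload = 39,340 − 744 = 38,596 kg.
Stage dry mass = ε × stage wet mass = 0.12 × 38,596 = 4,631.52 kg.
Burnout mass m_f = stage dry + payload = 4,631.52 + 744 = 5,375.52 kg.
Using Δv = v_e ln(m₀/m_f): Δv = v_e · ln(39,340/5,375.52) = 4270.0 × ln(7.318) = 4270.0 × 1.9904 ≈ 8499 m/s.

Δv ≈ 8500 m/s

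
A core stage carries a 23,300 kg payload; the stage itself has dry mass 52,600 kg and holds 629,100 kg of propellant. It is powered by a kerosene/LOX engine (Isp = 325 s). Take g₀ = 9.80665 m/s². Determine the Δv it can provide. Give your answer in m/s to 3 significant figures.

Δv ≈ 7100 m/s

v_e = Isp · g₀ = 325 × 9.80665 = 3187.2 m/s.
m₀ = payload + dry + propellant = 23,300 + 52,600 + 629,100 = 705,000 kg.
m_f = payload + dry = 23,300 + 52,600 = 75,900 kg.
By the Tsiolkovsky rocket equation, Δv = v_e · ln(m₀/m_f) = 3187.2 × ln(9.289) = 3187.2 × 2.2288 ≈ 7103.5 m/s.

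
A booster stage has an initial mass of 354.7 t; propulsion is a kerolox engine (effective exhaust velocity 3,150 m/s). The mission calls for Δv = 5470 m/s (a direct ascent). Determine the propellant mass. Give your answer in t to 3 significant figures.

m₀/m_f = exp(Δv / v_e) = exp(5470 / 3150.0) = exp(1.7365) = 5.6775.
m_f = 354.7 / 5.6775 = 62.4747 t, so propellant = m₀ − m_f = 354.7 − 62.4747 = 292.2253 t.

propellant mass ≈ 292 t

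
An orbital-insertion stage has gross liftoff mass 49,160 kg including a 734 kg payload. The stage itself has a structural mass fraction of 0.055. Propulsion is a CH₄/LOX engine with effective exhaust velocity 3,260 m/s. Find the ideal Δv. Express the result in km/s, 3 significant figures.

Δv ≈ 8.71 km/s

Stage wet mass = m₀ − payload = 49,160 − 734 = 48,426 kg.
Stage dry mass = ε × stage wet mass = 0.055 × 48,426 = 2,663.43 kg.
Burnout mass m_f = stage dry + payload = 2,663.43 + 734 = 3,397.43 kg.
Δv = v_e · ln(49,160/3,397.43) = 3260.0 × ln(14.47) = 3260.0 × 2.6721 ≈ 8711 m/s.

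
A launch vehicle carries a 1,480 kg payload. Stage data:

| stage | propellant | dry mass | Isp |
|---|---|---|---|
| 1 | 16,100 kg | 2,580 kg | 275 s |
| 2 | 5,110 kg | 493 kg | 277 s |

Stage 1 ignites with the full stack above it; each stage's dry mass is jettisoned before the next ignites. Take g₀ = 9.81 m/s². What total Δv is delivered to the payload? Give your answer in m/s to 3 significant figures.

Ignition mass of stage 1 = 16,100+2,580 + 5,110+493 + 1,480 = 25,763 kg.
Stage 1: m₀ = 25,763 kg, m_f = 25,763 − 16,100 = 9,663 kg; Δv = 275×9.81×ln(2.666) = 2697.8×0.9806 ≈ 2646 m/s.
Stage 2: m₀ = 7,083 kg, m_f = 7,083 − 5,110 = 1,973 kg; Δv = 277×9.81×ln(3.59) = 2717.4×1.2781 ≈ 3473 m/s.
Total Δv = 2646 + 3473 = 6119 m/s.

Δv ≈ 6120 m/s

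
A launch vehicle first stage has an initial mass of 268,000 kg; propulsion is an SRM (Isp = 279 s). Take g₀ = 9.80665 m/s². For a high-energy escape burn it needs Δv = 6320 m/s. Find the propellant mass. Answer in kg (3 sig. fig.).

v_e = Isp · g₀ = 279 × 9.80665 = 2736.1 m/s.
Rocket equation: m₀/m_f = exp(Δv / v_e) = exp(6320 / 2736.1) = exp(2.3099) = 10.0734.
m_f = 268,000 / 10.0734 = 26,604.7 kg, so propellant = m₀ − m_f = 268,000 − 26,604.7 = 241,395.3 kg.

propellant mass ≈ 241000 kg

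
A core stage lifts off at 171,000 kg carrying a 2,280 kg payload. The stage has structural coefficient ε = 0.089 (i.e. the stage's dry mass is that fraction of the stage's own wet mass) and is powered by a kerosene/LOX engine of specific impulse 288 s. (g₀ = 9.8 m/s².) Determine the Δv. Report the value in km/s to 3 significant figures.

Stage wet mass = m₀ − payload = 171,000 − 2,280 = 168,720 kg.
Stage dry mass = ε × stage wet mass = 0.089 × 168,720 = 15,016.1 kg.
Burnout mass m_f = stage dry + payload = 15,016.1 + 2,280 = 17,296.1 kg.
v_e = Isp · g₀ = 288 × 9.8 = 2822.4 m/s.
Δv = v_e · ln(171,000/17,296.1) = 2822.4 × ln(9.887) = 2822.4 × 2.2912 ≈ 6467 m/s.

Δv ≈ 6.47 km/s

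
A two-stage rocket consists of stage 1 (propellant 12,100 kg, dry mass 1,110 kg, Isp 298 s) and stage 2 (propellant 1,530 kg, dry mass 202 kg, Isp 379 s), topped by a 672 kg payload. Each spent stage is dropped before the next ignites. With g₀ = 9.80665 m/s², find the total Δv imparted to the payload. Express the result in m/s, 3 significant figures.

Δv ≈ 8120 m/s

Ignition mass of stage 1 = 12,100+1,110 + 1,530+202 + 672 = 15,614 kg.
Stage 1: m₀ = 15,614 kg, m_f = 15,614 − 12,100 = 3,514 kg; Δv = 298×9.80665×ln(4.443) = 2922.4×1.4914 ≈ 4358 m/s.
Stage 2: m₀ = 2,404 kg, m_f = 2,404 − 1,530 = 874 kg; Δv = 379×9.80665×ln(2.751) = 3716.7×1.0118 ≈ 3761 m/s.
Total Δv = 4358 + 3761 = 8119 m/s.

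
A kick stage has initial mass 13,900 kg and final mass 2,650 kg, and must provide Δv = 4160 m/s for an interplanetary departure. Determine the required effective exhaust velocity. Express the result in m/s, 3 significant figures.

ln(m₀/m_f) = ln(13900/2650) = ln(5.245) = 1.6573.
Using Δv = v_e ln(m₀/m_f): v_e = Δv / ln(m₀/m_f) = 4160 / 1.6573 = 2510.1 m/s.

v_e ≈ 2510 m/s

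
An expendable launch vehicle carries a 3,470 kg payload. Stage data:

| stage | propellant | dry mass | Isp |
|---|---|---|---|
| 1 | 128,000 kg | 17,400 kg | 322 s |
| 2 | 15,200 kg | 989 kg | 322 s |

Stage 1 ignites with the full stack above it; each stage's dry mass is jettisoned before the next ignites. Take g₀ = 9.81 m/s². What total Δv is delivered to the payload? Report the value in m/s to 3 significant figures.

Δv ≈ 9410 m/s

Ignition mass of stage 1 = 128,000+17,400 + 15,200+989 + 3,470 = 165,059 kg.
Stage 1: m₀ = 165,059 kg, m_f = 165,059 − 128,000 = 37,059 kg; Δv = 322×9.81×ln(4.454) = 3158.8×1.4938 ≈ 4719 m/s.
Stage 2: m₀ = 19,659 kg, m_f = 19,659 − 15,200 = 4,459 kg; Δv = 322×9.81×ln(4.409) = 3158.8×1.4836 ≈ 4686 m/s.
Total Δv = 4719 + 4686 = 9405 m/s.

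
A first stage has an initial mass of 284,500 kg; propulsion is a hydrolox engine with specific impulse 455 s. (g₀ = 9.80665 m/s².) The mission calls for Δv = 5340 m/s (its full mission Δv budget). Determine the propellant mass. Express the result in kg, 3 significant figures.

v_e = Isp · g₀ = 455 × 9.80665 = 4462.0 m/s.
Using Δv = v_e ln(m₀/m_f): m₀/m_f = exp(Δv / v_e) = exp(5340 / 4462.0) = exp(1.1968) = 3.3094.
m_f = 284,500 / 3.3094 = 85,967.2 kg, so propellant = m₀ − m_f = 284,500 − 85,967.2 = 198,532.8 kg.

propellant mass ≈ 199000 kg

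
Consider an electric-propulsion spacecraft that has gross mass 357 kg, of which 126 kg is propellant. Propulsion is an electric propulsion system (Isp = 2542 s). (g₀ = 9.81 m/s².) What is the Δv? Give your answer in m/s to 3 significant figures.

v_e = Isp · g₀ = 2542 × 9.81 = 24937.0 m/s.
m_f = m₀ − m_prop = 357 − 126 = 231 kg.
Δv = v_e · ln(m₀/m_f) = 24937.0 × ln(1.545) = 24937.0 × 0.4353 ≈ 10855.5 m/s.

Δv ≈ 10900 m/s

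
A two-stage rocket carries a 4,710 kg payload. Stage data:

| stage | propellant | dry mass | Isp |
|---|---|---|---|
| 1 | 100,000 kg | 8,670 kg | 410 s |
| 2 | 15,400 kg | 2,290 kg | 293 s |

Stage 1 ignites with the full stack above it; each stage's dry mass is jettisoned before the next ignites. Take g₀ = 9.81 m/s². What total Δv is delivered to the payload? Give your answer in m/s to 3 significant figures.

Δv ≈ 9130 m/s

Ignition mass of stage 1 = 100,000+8,670 + 15,400+2,290 + 4,710 = 131,070 kg.
Stage 1: m₀ = 131,070 kg, m_f = 131,070 − 100,000 = 31,070 kg; Δv = 410×9.81×ln(4.219) = 4022.1×1.4395 ≈ 5790 m/s.
Stage 2: m₀ = 22,400 kg, m_f = 22,400 − 15,400 = 7,000 kg; Δv = 293×9.81×ln(3.2) = 2874.3×1.1632 ≈ 3343 m/s.
Total Δv = 5790 + 3343 = 9133 m/s.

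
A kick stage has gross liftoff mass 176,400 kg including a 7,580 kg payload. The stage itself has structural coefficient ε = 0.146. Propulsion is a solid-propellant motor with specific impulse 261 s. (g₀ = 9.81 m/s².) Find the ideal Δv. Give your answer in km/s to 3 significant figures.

Δv ≈ 4.35 km/s

Stage wet mass = m₀ − payload = 176,400 − 7,580 = 168,820 kg.
Stage dry mass = ε × stage wet mass = 0.146 × 168,820 = 24,647.7 kg.
Burnout mass m_f = stage dry + payload = 24,647.7 + 7,580 = 32,227.7 kg.
v_e = Isp · g₀ = 261 × 9.81 = 2560.4 m/s.
Using Δv = v_e ln(m₀/m_f): Δv = v_e · ln(176,400/32,227.7) = 2560.4 × ln(5.474) = 2560.4 × 1.6999 ≈ 4353 m/s.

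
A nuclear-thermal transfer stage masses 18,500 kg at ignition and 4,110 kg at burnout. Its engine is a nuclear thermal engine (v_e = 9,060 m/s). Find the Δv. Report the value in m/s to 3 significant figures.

Δv ≈ 13600 m/s

Δv = v_e · ln(m₀/m_f) = 9060.0 × ln(4.501) = 9060.0 × 1.5043 ≈ 13629.4 m/s.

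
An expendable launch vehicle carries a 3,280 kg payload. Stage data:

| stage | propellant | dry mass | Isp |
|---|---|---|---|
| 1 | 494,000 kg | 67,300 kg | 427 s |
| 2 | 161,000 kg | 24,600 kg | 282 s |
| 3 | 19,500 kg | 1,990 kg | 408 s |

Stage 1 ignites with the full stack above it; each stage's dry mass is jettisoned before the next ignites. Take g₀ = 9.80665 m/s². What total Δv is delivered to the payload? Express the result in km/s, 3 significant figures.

Δv ≈ 14.5 km/s

Ignition mass of stage 1 = 494,000+67,300 + 161,000+24,600 + 19,500+1,990 + 3,280 = 771,670 kg.
Stage 1: m₀ = 771,670 kg, m_f = 771,670 − 494,000 = 277,670 kg; Δv = 427×9.80665×ln(2.779) = 4187.4×1.0221 ≈ 4280 m/s.
Stage 2: m₀ = 210,370 kg, m_f = 210,370 − 161,000 = 49,370 kg; Δv = 282×9.80665×ln(4.261) = 2765.5×1.4495 ≈ 4009 m/s.
Stage 3: m₀ = 24,770 kg, m_f = 24,770 − 19,500 = 5,270 kg; Δv = 408×9.80665×ln(4.7) = 4001.1×1.5476 ≈ 6192 m/s.
Total Δv = 4280 + 4009 + 6192 = 14481 m/s.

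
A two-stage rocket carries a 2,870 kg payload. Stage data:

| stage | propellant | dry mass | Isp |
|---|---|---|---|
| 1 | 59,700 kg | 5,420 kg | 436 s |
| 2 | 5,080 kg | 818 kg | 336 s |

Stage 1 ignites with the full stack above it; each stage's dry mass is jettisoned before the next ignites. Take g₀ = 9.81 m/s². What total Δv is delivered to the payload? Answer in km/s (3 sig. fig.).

Ignition mass of stage 1 = 59,700+5,420 + 5,080+818 + 2,870 = 73,888 kg.
Stage 1: m₀ = 73,888 kg, m_f = 73,888 − 59,700 = 14,188 kg; Δv = 436×9.81×ln(5.208) = 4277.2×1.6502 ≈ 7058 m/s.
Stage 2: m₀ = 8,768 kg, m_f = 8,768 − 5,080 = 3,688 kg; Δv = 336×9.81×ln(2.377) = 3296.2×0.8660 ≈ 2855 m/s.
Total Δv = 7058 + 2855 = 9913 m/s.

Δv ≈ 9.91 km/s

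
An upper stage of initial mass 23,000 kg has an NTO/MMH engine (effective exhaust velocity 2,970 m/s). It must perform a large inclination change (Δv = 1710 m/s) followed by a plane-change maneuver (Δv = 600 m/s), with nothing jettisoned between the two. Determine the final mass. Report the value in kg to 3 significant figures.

final mass ≈ 10600 kg

After the first burn: m = 23000 × exp(−1710/2970.0) = 23000 × 0.56228 = 12,932.4 kg.
After the second burn: m = 12,932.4 × exp(−600/2970.0) = 12,932.4 × 0.81708 = 10,566.8 kg.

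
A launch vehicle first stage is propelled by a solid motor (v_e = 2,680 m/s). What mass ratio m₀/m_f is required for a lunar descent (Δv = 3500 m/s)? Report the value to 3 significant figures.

m₀/m_f = exp(Δv / v_e) = exp(3500 / 2680.0) = exp(1.3060) = 3.6913.

mass ratio ≈ 3.69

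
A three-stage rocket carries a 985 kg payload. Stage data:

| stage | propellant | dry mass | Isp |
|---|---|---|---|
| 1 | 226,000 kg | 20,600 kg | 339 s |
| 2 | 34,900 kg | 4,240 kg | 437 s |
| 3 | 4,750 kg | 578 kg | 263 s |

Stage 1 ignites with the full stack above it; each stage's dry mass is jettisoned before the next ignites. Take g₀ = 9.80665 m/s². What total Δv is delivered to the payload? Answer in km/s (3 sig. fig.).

Δv ≈ 14.8 km/s

Ignition mass of stage 1 = 226,000+20,600 + 34,900+4,240 + 4,750+578 + 985 = 292,053 kg.
Stage 1: m₀ = 292,053 kg, m_f = 292,053 − 226,000 = 66,053 kg; Δv = 339×9.80665×ln(4.421) = 3324.5×1.4865 ≈ 4942 m/s.
Stage 2: m₀ = 45,453 kg, m_f = 45,453 − 34,900 = 10,553 kg; Δv = 437×9.80665×ln(4.307) = 4285.5×1.4603 ≈ 6258 m/s.
Stage 3: m₀ = 6,313 kg, m_f = 6,313 − 4,750 = 1,563 kg; Δv = 263×9.80665×ln(4.039) = 2579.1×1.3960 ≈ 3601 m/s.
Total Δv = 4942 + 6258 + 3601 = 14801 m/s.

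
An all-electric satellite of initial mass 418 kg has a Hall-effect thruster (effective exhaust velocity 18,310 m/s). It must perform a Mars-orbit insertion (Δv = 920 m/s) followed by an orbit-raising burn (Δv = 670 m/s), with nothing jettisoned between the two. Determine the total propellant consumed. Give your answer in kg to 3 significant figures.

total propellant consumed ≈ 34.8 kg

After the first burn: m = 418 × exp(−920/18310.0) = 418 × 0.95100 = 397.518 kg.
After the second burn: m = 397.518 × exp(−670/18310.0) = 397.518 × 0.96407 = 383.235 kg.
Total propellant = m₀ − m_final = 418 − 383.235 = 34.765 kg.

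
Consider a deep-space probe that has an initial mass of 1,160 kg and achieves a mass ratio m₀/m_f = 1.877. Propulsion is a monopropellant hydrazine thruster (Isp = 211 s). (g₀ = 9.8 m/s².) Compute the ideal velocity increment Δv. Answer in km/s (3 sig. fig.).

v_e = Isp · g₀ = 211 × 9.8 = 2067.8 m/s.
Rocket equation: Δv = v_e · ln(1.877) = 2067.8 × 0.6297 ≈ 1302.0 m/s.

Δv ≈ 1.30 km/s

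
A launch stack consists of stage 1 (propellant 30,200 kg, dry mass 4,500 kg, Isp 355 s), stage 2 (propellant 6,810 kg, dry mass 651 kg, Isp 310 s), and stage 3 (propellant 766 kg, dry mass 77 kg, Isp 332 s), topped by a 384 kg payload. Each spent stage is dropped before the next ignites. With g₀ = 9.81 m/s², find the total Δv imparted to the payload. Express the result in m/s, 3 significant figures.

Δv ≈ 12000 m/s

Ignition mass of stage 1 = 30,200+4,500 + 6,810+651 + 766+77 + 384 = 43,388 kg.
Stage 1: m₀ = 43,388 kg, m_f = 43,388 − 30,200 = 13,188 kg; Δv = 355×9.81×ln(3.29) = 3482.6×1.1909 ≈ 4147 m/s.
Stage 2: m₀ = 8,688 kg, m_f = 8,688 − 6,810 = 1,878 kg; Δv = 310×9.81×ln(4.626) = 3041.1×1.5317 ≈ 4658 m/s.
Stage 3: m₀ = 1,227 kg, m_f = 1,227 − 766 = 461 kg; Δv = 332×9.81×ln(2.662) = 3256.9×0.9789 ≈ 3188 m/s.
Total Δv = 4147 + 4658 + 3188 = 11993 m/s.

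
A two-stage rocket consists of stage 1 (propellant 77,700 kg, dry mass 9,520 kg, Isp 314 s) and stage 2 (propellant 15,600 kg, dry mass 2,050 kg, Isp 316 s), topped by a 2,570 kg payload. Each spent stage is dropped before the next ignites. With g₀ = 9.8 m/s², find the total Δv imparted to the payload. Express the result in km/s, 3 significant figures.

Ignition mass of stage 1 = 77,700+9,520 + 15,600+2,050 + 2,570 = 107,440 kg.
Stage 1: m₀ = 107,440 kg, m_f = 107,440 − 77,700 = 29,740 kg; Δv = 314×9.8×ln(3.613) = 3077.2×1.2844 ≈ 3952 m/s.
Stage 2: m₀ = 20,220 kg, m_f = 20,220 − 15,600 = 4,620 kg; Δv = 316×9.8×ln(4.377) = 3096.8×1.4763 ≈ 4572 m/s.
Total Δv = 3952 + 4572 = 8524 m/s.

Δv ≈ 8.52 km/s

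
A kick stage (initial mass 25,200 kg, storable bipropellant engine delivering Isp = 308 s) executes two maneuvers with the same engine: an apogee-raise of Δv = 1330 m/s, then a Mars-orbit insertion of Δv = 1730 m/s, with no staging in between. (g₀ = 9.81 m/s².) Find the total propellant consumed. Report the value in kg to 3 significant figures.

v_e = Isp · g₀ = 308 × 9.81 = 3021.5 m/s.
After the first burn: m = 25200 × exp(−1330/3021.5) = 25200 × 0.64392 = 16,226.8 kg.
After the second burn: m = 16,226.8 × exp(−1730/3021.5) = 16,226.8 × 0.56408 = 9,153.21 kg.
Total propellant = m₀ − m_final = 25200 − 9,153.21 = 16,046.79 kg.

total propellant consumed ≈ 16000 kg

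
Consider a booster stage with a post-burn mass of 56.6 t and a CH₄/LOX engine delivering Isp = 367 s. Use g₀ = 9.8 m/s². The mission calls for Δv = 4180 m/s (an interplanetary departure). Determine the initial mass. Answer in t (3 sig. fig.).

initial mass ≈ 181 t

v_e = Isp · g₀ = 367 × 9.8 = 3596.6 m/s.
m₀/m_f = exp(Δv / v_e) = exp(4180 / 3596.6) = exp(1.1622) = 3.1970.
m₀ = m_f × 3.1970 = 56.6 × 3.1970 = 180.95 t.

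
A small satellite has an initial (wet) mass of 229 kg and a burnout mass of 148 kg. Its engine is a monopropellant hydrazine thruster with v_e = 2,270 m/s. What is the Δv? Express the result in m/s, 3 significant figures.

Δv ≈ 991 m/s

Δv = v_e · ln(m₀/m_f) = 2270.0 × ln(1.547) = 2270.0 × 0.4365 ≈ 990.9 m/s.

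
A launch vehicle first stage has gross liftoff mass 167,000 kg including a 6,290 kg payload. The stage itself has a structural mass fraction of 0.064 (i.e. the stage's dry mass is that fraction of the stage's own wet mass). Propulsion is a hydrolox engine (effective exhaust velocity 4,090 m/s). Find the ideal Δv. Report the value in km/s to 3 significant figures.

Δv ≈ 9.45 km/s

Stage wet mass = m₀ − payload = 167,000 − 6,290 = 160,710 kg.
Stage dry mass = ε × stage wet mass = 0.064 × 160,710 = 10,285.4 kg.
Burnout mass m_f = stage dry + payload = 10,285.4 + 6,290 = 16,575.4 kg.
By the Tsiolkovsky rocket equation, Δv = v_e · ln(167,000/16,575.4) = 4090.0 × ln(10.08) = 4090.0 × 2.3101 ≈ 9448 m/s.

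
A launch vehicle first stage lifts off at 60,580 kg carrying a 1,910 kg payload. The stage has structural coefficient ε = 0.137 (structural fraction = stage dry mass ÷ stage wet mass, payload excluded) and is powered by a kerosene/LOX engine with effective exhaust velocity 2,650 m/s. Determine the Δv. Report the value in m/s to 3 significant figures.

Δv ≈ 4790 m/s

Stage wet mass = m₀ − payload = 60,580 − 1,910 = 58,670 kg.
Stage dry mass = ε × stage wet mass = 0.137 × 58,670 = 8,037.79 kg.
Burnout mass m_f = stage dry + payload = 8,037.79 + 1,910 = 9,947.79 kg.
Δv = v_e · ln(60,580/9,947.79) = 2650.0 × ln(6.09) = 2650.0 × 1.8066 ≈ 4788 m/s.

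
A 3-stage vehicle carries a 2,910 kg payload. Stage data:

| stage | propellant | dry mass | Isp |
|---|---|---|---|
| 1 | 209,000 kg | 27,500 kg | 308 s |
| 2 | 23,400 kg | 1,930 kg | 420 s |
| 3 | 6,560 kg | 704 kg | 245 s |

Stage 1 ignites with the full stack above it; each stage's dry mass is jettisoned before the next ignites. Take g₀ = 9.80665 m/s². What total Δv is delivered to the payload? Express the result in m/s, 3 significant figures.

Δv ≈ 11300 m/s

Ignition mass of stage 1 = 209,000+27,500 + 23,400+1,930 + 6,560+704 + 2,910 = 272,004 kg.
Stage 1: m₀ = 272,004 kg, m_f = 272,004 − 209,000 = 63,004 kg; Δv = 308×9.80665×ln(4.317) = 3020.4×1.4626 ≈ 4418 m/s.
Stage 2: m₀ = 35,504 kg, m_f = 35,504 − 23,400 = 12,104 kg; Δv = 420×9.80665×ln(2.933) = 4118.8×1.0761 ≈ 4432 m/s.
Stage 3: m₀ = 10,174 kg, m_f = 10,174 − 6,560 = 3,614 kg; Δv = 245×9.80665×ln(2.815) = 2402.6×1.0350 ≈ 2487 m/s.
Total Δv = 4418 + 4432 + 2487 = 11337 m/s.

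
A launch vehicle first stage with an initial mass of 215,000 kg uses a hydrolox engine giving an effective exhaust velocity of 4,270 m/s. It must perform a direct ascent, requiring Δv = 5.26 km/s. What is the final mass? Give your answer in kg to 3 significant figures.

m₀/m_f = exp(Δv / v_e) = exp(5260 / 4270.0) = exp(1.2319) = 3.4276.
m_f = m₀ / 3.4276 = 215,000 / 3.4276 = 62,726.1 kg.

final mass ≈ 62700 kg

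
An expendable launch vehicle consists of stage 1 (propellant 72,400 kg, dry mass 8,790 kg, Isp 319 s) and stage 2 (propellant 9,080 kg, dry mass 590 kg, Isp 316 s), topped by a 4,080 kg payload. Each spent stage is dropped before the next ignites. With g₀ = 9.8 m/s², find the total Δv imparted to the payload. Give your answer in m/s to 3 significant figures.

Ignition mass of stage 1 = 72,400+8,790 + 9,080+590 + 4,080 = 94,940 kg.
Stage 1: m₀ = 94,940 kg, m_f = 94,940 − 72,400 = 22,540 kg; Δv = 319×9.8×ln(4.212) = 3126.2×1.4380 ≈ 4495 m/s.
Stage 2: m₀ = 13,750 kg, m_f = 13,750 − 9,080 = 4,670 kg; Δv = 316×9.8×ln(2.944) = 3096.8×1.0799 ≈ 3344 m/s.
Total Δv = 4495 + 3344 = 7839 m/s.

Δv ≈ 7840 m/s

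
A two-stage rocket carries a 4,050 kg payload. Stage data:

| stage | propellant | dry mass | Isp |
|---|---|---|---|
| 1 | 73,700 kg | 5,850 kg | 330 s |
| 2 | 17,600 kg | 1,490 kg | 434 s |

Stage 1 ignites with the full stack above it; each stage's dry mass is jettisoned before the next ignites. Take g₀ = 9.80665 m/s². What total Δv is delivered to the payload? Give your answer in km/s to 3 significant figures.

Ignition mass of stage 1 = 73,700+5,850 + 17,600+1,490 + 4,050 = 102,690 kg.
Stage 1: m₀ = 102,690 kg, m_f = 102,690 − 73,700 = 28,990 kg; Δv = 330×9.80665×ln(3.542) = 3236.2×1.2648 ≈ 4093 m/s.
Stage 2: m₀ = 23,140 kg, m_f = 23,140 − 17,600 = 5,540 kg; Δv = 434×9.80665×ln(4.177) = 4256.1×1.4296 ≈ 6084 m/s.
Total Δv = 4093 + 6084 = 10177 m/s.

Δv ≈ 10.2 km/s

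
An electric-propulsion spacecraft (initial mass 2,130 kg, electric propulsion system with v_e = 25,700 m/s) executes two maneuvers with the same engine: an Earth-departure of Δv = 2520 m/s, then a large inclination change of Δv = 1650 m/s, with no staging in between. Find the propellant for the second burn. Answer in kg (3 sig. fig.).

propellant for the second burn ≈ 120 kg

After the first burn: m = 2130 × exp(−2520/25700.0) = 2130 × 0.90660 = 1,931.06 kg.
After the second burn: m = 1,931.06 × exp(−1650/25700.0) = 1,931.06 × 0.93782 = 1,810.99 kg.
Second-burn propellant = 1,931.06 − 1,810.99 = 120.07 kg.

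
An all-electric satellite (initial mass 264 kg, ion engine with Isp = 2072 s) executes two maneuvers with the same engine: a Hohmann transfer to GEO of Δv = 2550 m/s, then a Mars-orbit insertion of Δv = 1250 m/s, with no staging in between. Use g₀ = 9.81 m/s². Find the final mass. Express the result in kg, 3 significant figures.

final mass ≈ 219 kg

v_e = Isp · g₀ = 2072 × 9.81 = 20326.3 m/s.
After the first burn: m = 264 × exp(−2550/20326.3) = 264 × 0.88210 = 232.874 kg.
After the second burn: m = 232.874 × exp(−1250/20326.3) = 232.874 × 0.94036 = 218.985 kg.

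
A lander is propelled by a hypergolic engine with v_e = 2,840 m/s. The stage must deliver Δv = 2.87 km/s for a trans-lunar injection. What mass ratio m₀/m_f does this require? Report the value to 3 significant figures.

mass ratio ≈ 2.75

m₀/m_f = exp(Δv / v_e) = exp(2870 / 2840.0) = exp(1.0106) = 2.7471.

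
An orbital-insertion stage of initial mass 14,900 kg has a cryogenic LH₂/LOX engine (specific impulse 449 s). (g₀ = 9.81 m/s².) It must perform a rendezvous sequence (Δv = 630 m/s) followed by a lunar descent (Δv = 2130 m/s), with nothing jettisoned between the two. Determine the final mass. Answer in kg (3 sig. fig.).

v_e = Isp · g₀ = 449 × 9.81 = 4404.7 m/s.
After the first burn: m = 14900 × exp(−630/4404.7) = 14900 × 0.86673 = 12,914.3 kg.
After the second burn: m = 12,914.3 × exp(−2130/4404.7) = 12,914.3 × 0.61657 = 7,962.57 kg.

final mass ≈ 7960 kg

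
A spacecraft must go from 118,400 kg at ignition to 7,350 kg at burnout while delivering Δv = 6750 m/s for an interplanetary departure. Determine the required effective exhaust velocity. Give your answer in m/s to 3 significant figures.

ln(m₀/m_f) = ln(118400/7350) = ln(16.11) = 2.7794.
Using Δv = v_e ln(m₀/m_f): v_e = Δv / ln(m₀/m_f) = 6750 / 2.7794 = 2428.6 m/s.

v_e ≈ 2430 m/s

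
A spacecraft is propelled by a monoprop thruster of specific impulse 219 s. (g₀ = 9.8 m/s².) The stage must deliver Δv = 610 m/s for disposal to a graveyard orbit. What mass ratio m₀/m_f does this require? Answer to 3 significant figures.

mass ratio ≈ 1.33

v_e = Isp · g₀ = 219 × 9.8 = 2146.2 m/s.
By the Tsiolkovsky rocket equation, m₀/m_f = exp(Δv / v_e) = exp(610 / 2146.2) = exp(0.2842) = 1.3287.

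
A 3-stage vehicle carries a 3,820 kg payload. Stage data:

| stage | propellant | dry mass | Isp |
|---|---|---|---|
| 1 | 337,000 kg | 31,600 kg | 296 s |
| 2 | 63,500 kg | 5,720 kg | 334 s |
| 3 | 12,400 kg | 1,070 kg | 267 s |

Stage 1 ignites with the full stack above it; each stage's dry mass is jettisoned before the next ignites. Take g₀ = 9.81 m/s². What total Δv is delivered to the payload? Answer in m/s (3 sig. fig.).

Δv ≈ 11600 m/s

Ignition mass of stage 1 = 337,000+31,600 + 63,500+5,720 + 12,400+1,070 + 3,820 = 455,110 kg.
Stage 1: m₀ = 455,110 kg, m_f = 455,110 − 337,000 = 118,110 kg; Δv = 296×9.81×ln(3.853) = 2903.8×1.3489 ≈ 3917 m/s.
Stage 2: m₀ = 86,510 kg, m_f = 86,510 − 63,500 = 23,010 kg; Δv = 334×9.81×ln(3.76) = 3276.5×1.3243 ≈ 4339 m/s.
Stage 3: m₀ = 17,290 kg, m_f = 17,290 − 12,400 = 4,890 kg; Δv = 267×9.81×ln(3.536) = 2619.3×1.2629 ≈ 3308 m/s.
Total Δv = 3917 + 4339 + 3308 = 11564 m/s.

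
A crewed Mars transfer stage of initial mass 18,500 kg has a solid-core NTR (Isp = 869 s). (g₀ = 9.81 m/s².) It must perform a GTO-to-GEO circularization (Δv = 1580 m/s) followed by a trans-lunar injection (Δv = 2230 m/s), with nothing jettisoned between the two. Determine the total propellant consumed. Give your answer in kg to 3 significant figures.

v_e = Isp · g₀ = 869 × 9.81 = 8524.9 m/s.
After the first burn: m = 18500 × exp(−1580/8524.9) = 18500 × 0.83082 = 15,370.2 kg.
After the second burn: m = 15,370.2 × exp(−2230/8524.9) = 15,370.2 × 0.76983 = 11,832.4 kg.
Total propellant = m₀ − m_final = 18500 − 11,832.4 = 6,667.6 kg.

total propellant consumed ≈ 6670 kg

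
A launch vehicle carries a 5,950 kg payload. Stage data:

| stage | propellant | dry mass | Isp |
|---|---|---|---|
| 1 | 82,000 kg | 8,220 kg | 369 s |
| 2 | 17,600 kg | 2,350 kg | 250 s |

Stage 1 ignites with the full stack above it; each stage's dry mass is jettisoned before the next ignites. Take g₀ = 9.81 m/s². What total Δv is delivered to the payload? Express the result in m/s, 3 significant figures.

Δv ≈ 7220 m/s

Ignition mass of stage 1 = 82,000+8,220 + 17,600+2,350 + 5,950 = 116,120 kg.
Stage 1: m₀ = 116,120 kg, m_f = 116,120 − 82,000 = 34,120 kg; Δv = 369×9.81×ln(3.403) = 3619.9×1.2247 ≈ 4433 m/s.
Stage 2: m₀ = 25,900 kg, m_f = 25,900 − 17,600 = 8,300 kg; Δv = 250×9.81×ln(3.12) = 2452.5×1.1380 ≈ 2791 m/s.
Total Δv = 4433 + 2791 = 7224 m/s.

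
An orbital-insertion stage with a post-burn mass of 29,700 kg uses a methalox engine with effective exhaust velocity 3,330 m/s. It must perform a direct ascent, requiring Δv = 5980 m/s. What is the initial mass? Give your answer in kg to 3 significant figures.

Using Δv = v_e ln(m₀/m_f): m₀/m_f = exp(Δv / v_e) = exp(5980 / 3330.0) = exp(1.7958) = 6.0243.
m₀ = m_f × 6.0243 = 29,700 × 6.0243 = 178,922 kg.

initial mass ≈ 179000 kg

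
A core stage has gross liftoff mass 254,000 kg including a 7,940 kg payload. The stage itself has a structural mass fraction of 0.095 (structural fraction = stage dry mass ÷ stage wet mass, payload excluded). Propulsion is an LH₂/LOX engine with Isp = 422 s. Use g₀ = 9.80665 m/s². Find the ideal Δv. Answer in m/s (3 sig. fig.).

Stage wet mass = m₀ − payload = 254,000 − 7,940 = 246,060 kg.
Stage dry mass = ε × stage wet mass = 0.095 × 246,060 = 23,375.7 kg.
Burnout mass m_f = stage dry + payload = 23,375.7 + 7,940 = 31,315.7 kg.
v_e = Isp · g₀ = 422 × 9.80665 = 4138.4 m/s.
Δv = v_e · ln(254,000/31,315.7) = 4138.4 × ln(8.111) = 4138.4 × 2.0932 ≈ 8663 m/s.

Δv ≈ 8660 m/s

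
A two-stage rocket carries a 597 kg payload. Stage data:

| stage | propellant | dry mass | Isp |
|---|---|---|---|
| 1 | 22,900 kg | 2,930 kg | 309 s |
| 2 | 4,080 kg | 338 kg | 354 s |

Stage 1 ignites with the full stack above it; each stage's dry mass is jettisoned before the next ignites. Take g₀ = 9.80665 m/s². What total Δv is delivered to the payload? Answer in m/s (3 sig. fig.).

Ignition mass of stage 1 = 22,900+2,930 + 4,080+338 + 597 = 30,845 kg.
Stage 1: m₀ = 30,845 kg, m_f = 30,845 − 22,900 = 7,945 kg; Δv = 309×9.80665×ln(3.882) = 3030.3×1.3564 ≈ 4110 m/s.
Stage 2: m₀ = 5,015 kg, m_f = 5,015 − 4,080 = 935 kg; Δv = 354×9.80665×ln(5.364) = 3471.6×1.6796 ≈ 5831 m/s.
Total Δv = 4110 + 5831 = 9941 m/s.

Δv ≈ 9940 m/s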